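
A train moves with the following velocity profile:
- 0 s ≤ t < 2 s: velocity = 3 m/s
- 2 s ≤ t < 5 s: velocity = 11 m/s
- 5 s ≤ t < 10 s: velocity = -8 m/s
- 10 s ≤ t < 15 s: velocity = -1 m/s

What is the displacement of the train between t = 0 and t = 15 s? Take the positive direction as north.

-6 m

Displacement is the signed area under the v-t curve.
0–2 s: 3 × 2 = 6 m
2–5 s: 11 × 3 = 33 m
5–10 s: -8 × 5 = -40 m
10–15 s: -1 × 5 = -5 m
Net displacement = -6 m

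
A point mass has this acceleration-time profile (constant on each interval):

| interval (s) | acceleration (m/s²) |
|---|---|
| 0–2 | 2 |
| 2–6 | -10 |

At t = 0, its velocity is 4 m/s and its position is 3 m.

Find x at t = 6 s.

On each constant-a segment, Δv = aΔt and Δx = v₀Δt + ½aΔt²; chain segment to segment.
0–2 s: v starts 4 m/s; Δx = 4·2 + ½·2·2² = 12 m; v ends 8 m/s.
2–6 s: v starts 8 m/s; Δx = 8·4 + ½·-10·4² = -48 m; v ends -32 m/s.
x(6) = 3 + Σ Δx = -33 m.

-33 m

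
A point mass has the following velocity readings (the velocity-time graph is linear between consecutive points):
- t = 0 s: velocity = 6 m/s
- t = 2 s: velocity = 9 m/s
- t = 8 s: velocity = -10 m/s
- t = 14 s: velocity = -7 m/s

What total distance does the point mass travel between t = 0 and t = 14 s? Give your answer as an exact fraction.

1797/19 m

Total distance travelled is ∫|v| dt — sum the magnitudes of each area piece.
0–2 s: |½(6 + 9)(2)| = 15 m
2–8 s: v = 0 at t = 92/19 s; triangle areas 243/19 + 300/19 = 543/19 m
8–14 s: |½(-10 + -7)(6)| = 51 m
Total distance = 1797/19 m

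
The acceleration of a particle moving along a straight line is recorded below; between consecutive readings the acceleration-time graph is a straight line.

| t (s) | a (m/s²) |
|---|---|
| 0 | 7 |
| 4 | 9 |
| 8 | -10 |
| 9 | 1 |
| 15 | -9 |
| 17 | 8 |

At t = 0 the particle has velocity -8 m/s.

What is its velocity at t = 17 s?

-7.5 m/s

Δv equals the area under the a-t graph; then v = v₀ + Δv.
0–4 s: ½(7 + 9)(4) = 32 m/s
4–8 s: ½(9 + -10)(4) = -2 m/s
8–9 s: ½(-10 + 1)(1) = -4.5 m/s
9–15 s: ½(1 + -9)(6) = -24 m/s
15–17 s: ½(-9 + 8)(2) = -1 m/s
Δv = 0.5 m/s, so v(17) = -8 + (0.5) = -7.5 m/s.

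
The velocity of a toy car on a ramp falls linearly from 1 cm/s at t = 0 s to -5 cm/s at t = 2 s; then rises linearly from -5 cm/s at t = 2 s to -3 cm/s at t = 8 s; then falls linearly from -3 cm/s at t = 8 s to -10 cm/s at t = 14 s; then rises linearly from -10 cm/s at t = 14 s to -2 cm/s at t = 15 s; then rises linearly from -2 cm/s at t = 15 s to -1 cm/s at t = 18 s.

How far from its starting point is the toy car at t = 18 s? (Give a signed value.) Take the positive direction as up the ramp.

-77.5 cm

Net displacement equals the area under the velocity-time graph (areas below the axis count negative).
0–2 s: ½(1 + -5)(2) = -4 cm
2–8 s: ½(-5 + -3)(6) = -24 cm
8–14 s: ½(-3 + -10)(6) = -39 cm
14–15 s: ½(-10 + -2)(1) = -6 cm
15–18 s: ½(-2 + -1)(3) = -4.5 cm
Net displacement = -77.5 cm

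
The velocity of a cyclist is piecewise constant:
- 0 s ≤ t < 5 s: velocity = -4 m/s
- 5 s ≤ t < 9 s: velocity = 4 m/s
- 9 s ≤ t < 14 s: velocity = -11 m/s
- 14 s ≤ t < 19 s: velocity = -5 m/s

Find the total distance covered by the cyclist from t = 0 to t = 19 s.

116 m

Total distance travelled is ∫|v| dt — sum the magnitudes of each area piece.
0–5 s: |-4| × 5 = 20 m
5–9 s: |4| × 4 = 16 m
9–14 s: |-11| × 5 = 55 m
14–19 s: |-5| × 5 = 25 m
Total distance = 116 m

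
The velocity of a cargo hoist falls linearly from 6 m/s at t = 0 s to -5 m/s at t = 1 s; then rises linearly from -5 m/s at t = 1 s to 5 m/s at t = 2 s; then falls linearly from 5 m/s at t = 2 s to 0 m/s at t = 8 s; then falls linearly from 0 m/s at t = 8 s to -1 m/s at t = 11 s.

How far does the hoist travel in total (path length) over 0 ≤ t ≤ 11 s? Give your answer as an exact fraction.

Total distance travelled is ∫|v| dt — sum the magnitudes of each area piece.
0–1 s: v = 0 at t = 6/11 s; triangle areas 18/11 + 25/22 = 61/22 m
1–2 s: v = 0 at t = 1.5 s; triangle areas 1.25 + 1.25 = 2.5 m
2–8 s: |½(5 + 0)(6)| = 15 m
8–11 s: |½(0 + -1)(3)| = 1.5 m
Total distance = 479/22 m

479/22 m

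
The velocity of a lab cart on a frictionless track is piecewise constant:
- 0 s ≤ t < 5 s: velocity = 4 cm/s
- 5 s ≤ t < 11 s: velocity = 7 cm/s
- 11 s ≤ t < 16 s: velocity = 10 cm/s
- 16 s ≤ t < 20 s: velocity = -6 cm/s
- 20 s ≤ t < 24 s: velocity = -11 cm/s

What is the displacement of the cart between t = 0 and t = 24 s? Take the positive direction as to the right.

Net displacement equals the area under the velocity-time graph (areas below the axis count negative).
0–5 s: 4 × 5 = 20 cm
5–11 s: 7 × 6 = 42 cm
11–16 s: 10 × 5 = 50 cm
16–20 s: -6 × 4 = -24 cm
20–24 s: -11 × 4 = -44 cm
Net displacement = 44 cm

44 cm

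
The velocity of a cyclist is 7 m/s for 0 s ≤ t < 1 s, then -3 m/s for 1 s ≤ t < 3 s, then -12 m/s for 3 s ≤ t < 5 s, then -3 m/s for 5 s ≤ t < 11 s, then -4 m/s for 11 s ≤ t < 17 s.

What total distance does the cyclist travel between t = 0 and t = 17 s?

Distance (not displacement) is the total path length: add the absolute areas under v-t.
0–1 s: |7| × 1 = 7 m
1–3 s: |-3| × 2 = 6 m
3–5 s: |-12| × 2 = 24 m
5–11 s: |-3| × 6 = 18 m
11–17 s: |-4| × 6 = 24 m
Total distance = 79 m

79 m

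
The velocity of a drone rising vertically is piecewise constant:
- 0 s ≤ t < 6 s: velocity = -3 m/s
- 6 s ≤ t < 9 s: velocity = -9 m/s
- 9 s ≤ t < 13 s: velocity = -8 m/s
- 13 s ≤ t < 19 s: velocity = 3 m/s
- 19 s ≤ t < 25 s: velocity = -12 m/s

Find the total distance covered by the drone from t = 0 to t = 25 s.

167 m

Distance (not displacement) is the total path length: add the absolute areas under v-t.
0–6 s: |-3| × 6 = 18 m
6–9 s: |-9| × 3 = 27 m
9–13 s: |-8| × 4 = 32 m
13–19 s: |3| × 6 = 18 m
19–25 s: |-12| × 6 = 72 m
Total distance = 167 m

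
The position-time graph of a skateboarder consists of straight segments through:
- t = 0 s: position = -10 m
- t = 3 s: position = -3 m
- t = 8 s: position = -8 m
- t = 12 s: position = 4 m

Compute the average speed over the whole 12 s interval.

Average speed = (total path length)/(elapsed time); on a piecewise-linear x-t graph the path length is Σ|Δx|.
0–3 s: |Δx| = |-3 − -10| = 7 m
3–8 s: |Δx| = |-8 − -3| = 5 m
8–12 s: |Δx| = |4 − -8| = 12 m
Total path = 24 m; average speed = 24/12 = 2 m/s.

2 m/s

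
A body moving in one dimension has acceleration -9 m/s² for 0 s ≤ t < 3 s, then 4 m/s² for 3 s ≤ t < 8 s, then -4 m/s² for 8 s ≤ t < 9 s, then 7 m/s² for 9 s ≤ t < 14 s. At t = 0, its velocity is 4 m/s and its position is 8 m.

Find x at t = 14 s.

-38 m

On each constant-a segment, Δv = aΔt and Δx = v₀Δt + ½aΔt²; chain segment to segment.
0–3 s: v starts 4 m/s; Δx = 4·3 + ½·-9·3² = -28.5 m; v ends -23 m/s.
3–8 s: v starts -23 m/s; Δx = -23·5 + ½·4·5² = -65 m; v ends -3 m/s.
8–9 s: v starts -3 m/s; Δx = -3·1 + ½·-4·1² = -5 m; v ends -7 m/s.
9–14 s: v starts -7 m/s; Δx = -7·5 + ½·7·5² = 52.5 m; v ends 28 m/s.
x(14) = 8 + Σ Δx = -38 m.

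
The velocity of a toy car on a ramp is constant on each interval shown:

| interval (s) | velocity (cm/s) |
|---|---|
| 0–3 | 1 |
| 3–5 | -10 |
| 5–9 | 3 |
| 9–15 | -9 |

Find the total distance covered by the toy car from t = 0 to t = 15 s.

Total distance travelled is ∫|v| dt — sum the magnitudes of each area piece.
0–3 s: |1| × 3 = 3 cm
3–5 s: |-10| × 2 = 20 cm
5–9 s: |3| × 4 = 12 cm
9–15 s: |-9| × 6 = 54 cm
Total distance = 89 cm

89 cm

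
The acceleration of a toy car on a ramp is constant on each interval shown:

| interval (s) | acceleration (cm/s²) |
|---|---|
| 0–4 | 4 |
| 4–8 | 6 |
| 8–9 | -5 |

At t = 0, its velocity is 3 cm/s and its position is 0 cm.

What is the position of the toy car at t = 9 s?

208.5 cm

On each constant-a segment, Δv = aΔt and Δx = v₀Δt + ½aΔt²; chain segment to segment.
0–4 s: v starts 3 cm/s; Δx = 3·4 + ½·4·4² = 44 cm; v ends 19 cm/s.
4–8 s: v starts 19 cm/s; Δx = 19·4 + ½·6·4² = 124 cm; v ends 43 cm/s.
8–9 s: v starts 43 cm/s; Δx = 43·1 + ½·-5·1² = 40.5 cm; v ends 38 cm/s.
x(9) = 0 + Σ Δx = 208.5 cm.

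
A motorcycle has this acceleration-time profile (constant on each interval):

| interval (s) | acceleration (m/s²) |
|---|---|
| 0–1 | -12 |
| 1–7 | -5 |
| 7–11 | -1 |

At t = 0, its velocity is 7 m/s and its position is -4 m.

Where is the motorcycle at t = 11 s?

On each constant-a segment, Δv = aΔt and Δx = v₀Δt + ½aΔt²; chain segment to segment.
0–1 s: v starts 7 m/s; Δx = 7·1 + ½·-12·1² = 1 m; v ends -5 m/s.
1–7 s: v starts -5 m/s; Δx = -5·6 + ½·-5·6² = -120 m; v ends -35 m/s.
7–11 s: v starts -35 m/s; Δx = -35·4 + ½·-1·4² = -148 m; v ends -39 m/s.
x(11) = -4 + Σ Δx = -271 m.

-271 m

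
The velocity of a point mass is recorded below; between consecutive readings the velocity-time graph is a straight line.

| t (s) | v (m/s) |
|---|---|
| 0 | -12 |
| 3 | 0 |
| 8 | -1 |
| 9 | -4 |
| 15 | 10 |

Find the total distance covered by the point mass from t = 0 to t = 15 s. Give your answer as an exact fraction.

Distance (not displacement) is the total path length: add the absolute areas under v-t.
0–3 s: |½(-12 + 0)(3)| = 18 m
3–8 s: |½(0 + -1)(5)| = 2.5 m
8–9 s: |½(-1 + -4)(1)| = 2.5 m
9–15 s: v = 0 at t = 75/7 s; triangle areas 24/7 + 150/7 = 174/7 m
Total distance = 335/7 m

335/7 m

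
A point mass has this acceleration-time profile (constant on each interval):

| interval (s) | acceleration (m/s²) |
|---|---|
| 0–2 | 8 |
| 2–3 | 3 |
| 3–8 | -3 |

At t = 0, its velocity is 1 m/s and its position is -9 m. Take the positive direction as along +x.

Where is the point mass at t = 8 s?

On each constant-a segment, Δv = aΔt and Δx = v₀Δt + ½aΔt²; chain segment to segment.
0–2 s: v starts 1 m/s; Δx = 1·2 + ½·8·2² = 18 m; v ends 17 m/s.
2–3 s: v starts 17 m/s; Δx = 17·1 + ½·3·1² = 18.5 m; v ends 20 m/s.
3–8 s: v starts 20 m/s; Δx = 20·5 + ½·-3·5² = 62.5 m; v ends 5 m/s.
x(8) = -9 + Σ Δx = 90 m.

90 m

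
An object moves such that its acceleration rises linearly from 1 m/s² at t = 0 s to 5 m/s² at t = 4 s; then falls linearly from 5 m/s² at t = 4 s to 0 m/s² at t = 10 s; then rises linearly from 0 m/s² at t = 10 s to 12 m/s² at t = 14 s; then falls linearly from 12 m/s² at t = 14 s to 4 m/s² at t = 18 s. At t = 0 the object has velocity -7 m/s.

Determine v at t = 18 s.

Δv equals the area under the a-t graph; then v = v₀ + Δv.
0–4 s: ½(1 + 5)(4) = 12 m/s
4–10 s: ½(5 + 0)(6) = 15 m/s
10–14 s: ½(0 + 12)(4) = 24 m/s
14–18 s: ½(12 + 4)(4) = 32 m/s
Δv = 83 m/s, so v(18) = -7 + (83) = 76 m/s.

76 m/s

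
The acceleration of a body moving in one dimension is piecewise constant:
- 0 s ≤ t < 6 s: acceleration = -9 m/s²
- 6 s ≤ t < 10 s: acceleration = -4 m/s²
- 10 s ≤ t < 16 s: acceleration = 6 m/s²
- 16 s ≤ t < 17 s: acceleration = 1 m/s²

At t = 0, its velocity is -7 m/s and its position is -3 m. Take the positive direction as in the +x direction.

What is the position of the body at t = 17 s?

On each constant-a segment, Δv = aΔt and Δx = v₀Δt + ½aΔt²; chain segment to segment.
0–6 s: v starts -7 m/s; Δx = -7·6 + ½·-9·6² = -204 m; v ends -61 m/s.
6–10 s: v starts -61 m/s; Δx = -61·4 + ½·-4·4² = -276 m; v ends -77 m/s.
10–16 s: v starts -77 m/s; Δx = -77·6 + ½·6·6² = -354 m; v ends -41 m/s.
16–17 s: v starts -41 m/s; Δx = -41·1 + ½·1·1² = -40.5 m; v ends -40 m/s.
x(17) = -3 + Σ Δx = -877.5 m.

-877.5 m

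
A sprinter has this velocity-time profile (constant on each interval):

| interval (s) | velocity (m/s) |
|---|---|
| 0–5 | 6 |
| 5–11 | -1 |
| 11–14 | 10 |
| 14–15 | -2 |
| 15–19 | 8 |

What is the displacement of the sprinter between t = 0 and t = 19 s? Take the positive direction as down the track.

Displacement is the signed area under the v-t curve.
0–5 s: 6 × 5 = 30 m
5–11 s: -1 × 6 = -6 m
11–14 s: 10 × 3 = 30 m
14–15 s: -2 × 1 = -2 m
15–19 s: 8 × 4 = 32 m
Net displacement = 84 m

84 m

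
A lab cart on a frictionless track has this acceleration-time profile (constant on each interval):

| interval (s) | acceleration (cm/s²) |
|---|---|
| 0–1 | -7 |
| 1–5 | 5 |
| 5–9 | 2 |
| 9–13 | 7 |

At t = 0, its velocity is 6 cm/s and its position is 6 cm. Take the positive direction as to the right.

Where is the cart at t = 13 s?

300.5 cm

On each constant-a segment, Δv = aΔt and Δx = v₀Δt + ½aΔt²; chain segment to segment.
0–1 s: v starts 6 cm/s; Δx = 6·1 + ½·-7·1² = 2.5 cm; v ends -1 cm/s.
1–5 s: v starts -1 cm/s; Δx = -1·4 + ½·5·4² = 36 cm; v ends 19 cm/s.
5–9 s: v starts 19 cm/s; Δx = 19·4 + ½·2·4² = 92 cm; v ends 27 cm/s.
9–13 s: v starts 27 cm/s; Δx = 27·4 + ½·7·4² = 164 cm; v ends 55 cm/s.
x(13) = 6 + Σ Δx = 300.5 cm.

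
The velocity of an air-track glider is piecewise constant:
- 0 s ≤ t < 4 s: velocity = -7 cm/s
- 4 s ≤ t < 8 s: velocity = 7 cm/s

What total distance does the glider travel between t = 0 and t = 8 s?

56 cm

Total distance travelled is ∫|v| dt — sum the magnitudes of each area piece.
0–4 s: |-7| × 4 = 28 cm
4–8 s: |7| × 4 = 28 cm
Total distance = 56 cm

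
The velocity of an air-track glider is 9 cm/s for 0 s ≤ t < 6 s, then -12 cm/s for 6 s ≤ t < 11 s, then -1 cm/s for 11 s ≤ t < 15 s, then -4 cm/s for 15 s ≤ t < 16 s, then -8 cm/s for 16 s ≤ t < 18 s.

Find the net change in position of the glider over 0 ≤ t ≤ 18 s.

-30 cm

Displacement is the signed area under the v-t curve.
0–6 s: 9 × 6 = 54 cm
6–11 s: -12 × 5 = -60 cm
11–15 s: -1 × 4 = -4 cm
15–16 s: -4 × 1 = -4 cm
16–18 s: -8 × 2 = -16 cm
Net displacement = -30 cm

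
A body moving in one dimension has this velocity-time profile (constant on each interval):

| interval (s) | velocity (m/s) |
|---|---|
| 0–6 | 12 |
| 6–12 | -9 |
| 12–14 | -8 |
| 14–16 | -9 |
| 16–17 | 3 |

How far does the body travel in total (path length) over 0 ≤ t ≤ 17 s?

Total distance travelled is ∫|v| dt — sum the magnitudes of each area piece.
0–6 s: |12| × 6 = 72 m
6–12 s: |-9| × 6 = 54 m
12–14 s: |-8| × 2 = 16 m
14–16 s: |-9| × 2 = 18 m
16–17 s: |3| × 1 = 3 m
Total distance = 163 m

163 m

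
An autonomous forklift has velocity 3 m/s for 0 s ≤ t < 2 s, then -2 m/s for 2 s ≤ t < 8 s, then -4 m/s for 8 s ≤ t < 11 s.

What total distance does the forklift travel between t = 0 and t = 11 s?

Total distance travelled is ∫|v| dt — sum the magnitudes of each area piece.
0–2 s: |3| × 2 = 6 m
2–8 s: |-2| × 6 = 12 m
8–11 s: |-4| × 3 = 12 m
Total distance = 30 m

30 m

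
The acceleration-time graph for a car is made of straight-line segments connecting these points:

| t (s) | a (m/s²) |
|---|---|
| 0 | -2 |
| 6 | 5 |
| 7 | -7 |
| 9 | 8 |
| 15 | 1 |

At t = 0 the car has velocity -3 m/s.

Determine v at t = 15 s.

33 m/s

Δv equals the area under the a-t graph; then v = v₀ + Δv.
0–6 s: ½(-2 + 5)(6) = 9 m/s
6–7 s: ½(5 + -7)(1) = -1 m/s
7–9 s: ½(-7 + 8)(2) = 1 m/s
9–15 s: ½(8 + 1)(6) = 27 m/s
Δv = 36 m/s, so v(15) = -3 + (36) = 33 m/s.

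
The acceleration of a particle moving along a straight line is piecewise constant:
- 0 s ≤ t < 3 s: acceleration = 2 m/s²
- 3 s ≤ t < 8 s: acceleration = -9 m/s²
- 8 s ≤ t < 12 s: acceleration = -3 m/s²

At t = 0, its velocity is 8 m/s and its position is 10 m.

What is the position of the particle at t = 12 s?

On each constant-a segment, Δv = aΔt and Δx = v₀Δt + ½aΔt²; chain segment to segment.
0–3 s: v starts 8 m/s; Δx = 8·3 + ½·2·3² = 33 m; v ends 14 m/s.
3–8 s: v starts 14 m/s; Δx = 14·5 + ½·-9·5² = -42.5 m; v ends -31 m/s.
8–12 s: v starts -31 m/s; Δx = -31·4 + ½·-3·4² = -148 m; v ends -43 m/s.
x(12) = 10 + Σ Δx = -147.5 m.

-147.5 m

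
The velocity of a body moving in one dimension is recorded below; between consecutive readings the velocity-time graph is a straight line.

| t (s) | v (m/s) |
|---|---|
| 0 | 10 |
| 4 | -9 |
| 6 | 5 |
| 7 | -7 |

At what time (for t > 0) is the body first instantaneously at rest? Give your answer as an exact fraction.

v changes sign on 0–4 s (from 10 to -9); the graph is linear there, so v = 0 at t = 0 + (-10)·(4 − 0)/(-9 − 10) = 40/19 s.

t = 40/19 s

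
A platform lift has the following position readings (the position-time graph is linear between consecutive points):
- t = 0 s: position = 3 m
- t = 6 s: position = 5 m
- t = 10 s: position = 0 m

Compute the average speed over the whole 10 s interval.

0.7 m/s

Average speed = (total path length)/(elapsed time); on a piecewise-linear x-t graph the path length is Σ|Δx|.
0–6 s: |Δx| = |5 − 3| = 2 m
6–10 s: |Δx| = |0 − 5| = 5 m
Total path = 7 m; average speed = 7/10 = 0.7 m/s.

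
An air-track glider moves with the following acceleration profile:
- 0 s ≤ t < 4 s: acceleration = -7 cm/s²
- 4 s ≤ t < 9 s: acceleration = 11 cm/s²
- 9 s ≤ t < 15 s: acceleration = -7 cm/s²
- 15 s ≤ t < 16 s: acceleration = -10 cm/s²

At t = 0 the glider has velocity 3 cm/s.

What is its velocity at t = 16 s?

-22 cm/s

Δv equals the area under the a-t graph; then v = v₀ + Δv.
0–4 s: -7 × 4 = -28 cm/s
4–9 s: 11 × 5 = 55 cm/s
9–15 s: -7 × 6 = -42 cm/s
15–16 s: -10 × 1 = -10 cm/s
Δv = -25 cm/s, so v(16) = 3 + (-25) = -22 cm/s.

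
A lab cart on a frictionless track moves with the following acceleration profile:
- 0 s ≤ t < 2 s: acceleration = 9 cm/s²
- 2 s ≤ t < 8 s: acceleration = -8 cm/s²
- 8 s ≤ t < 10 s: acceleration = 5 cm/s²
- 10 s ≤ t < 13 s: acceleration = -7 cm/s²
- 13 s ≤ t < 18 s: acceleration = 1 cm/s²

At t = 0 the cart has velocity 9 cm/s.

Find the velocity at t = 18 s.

Δv equals the area under the a-t graph; then v = v₀ + Δv.
0–2 s: 9 × 2 = 18 cm/s
2–8 s: -8 × 6 = -48 cm/s
8–10 s: 5 × 2 = 10 cm/s
10–13 s: -7 × 3 = -21 cm/s
13–18 s: 1 × 5 = 5 cm/s
Δv = -36 cm/s, so v(18) = 9 + (-36) = -27 cm/s.

-27 cm/s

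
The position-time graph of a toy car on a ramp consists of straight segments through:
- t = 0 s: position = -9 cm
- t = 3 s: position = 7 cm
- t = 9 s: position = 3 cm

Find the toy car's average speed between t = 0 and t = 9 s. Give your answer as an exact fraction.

Average speed = (total path length)/(elapsed time); on a piecewise-linear x-t graph the path length is Σ|Δx|.
0–3 s: |Δx| = |7 − -9| = 16 cm
3–9 s: |Δx| = |3 − 7| = 4 cm
Total path = 20 cm; average speed = 20/9 = 20/9 cm/s.

20/9 cm/s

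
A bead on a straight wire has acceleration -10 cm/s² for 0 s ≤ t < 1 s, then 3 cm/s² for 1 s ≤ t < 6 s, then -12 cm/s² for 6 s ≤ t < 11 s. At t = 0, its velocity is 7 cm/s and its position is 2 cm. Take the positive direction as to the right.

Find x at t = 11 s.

On each constant-a segment, Δv = aΔt and Δx = v₀Δt + ½aΔt²; chain segment to segment.
0–1 s: v starts 7 cm/s; Δx = 7·1 + ½·-10·1² = 2 cm; v ends -3 cm/s.
1–6 s: v starts -3 cm/s; Δx = -3·5 + ½·3·5² = 22.5 cm; v ends 12 cm/s.
6–11 s: v starts 12 cm/s; Δx = 12·5 + ½·-12·5² = -90 cm; v ends -48 cm/s.
x(11) = 2 + Σ Δx = -63.5 cm.

-63.5 cm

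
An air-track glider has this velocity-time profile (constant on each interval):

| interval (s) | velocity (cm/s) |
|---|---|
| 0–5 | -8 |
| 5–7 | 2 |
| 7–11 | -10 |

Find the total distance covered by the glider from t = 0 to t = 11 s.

84 cm

Total distance travelled is ∫|v| dt — sum the magnitudes of each area piece.
0–5 s: |-8| × 5 = 40 cm
5–7 s: |2| × 2 = 4 cm
7–11 s: |-10| × 4 = 40 cm
Total distance = 84 cm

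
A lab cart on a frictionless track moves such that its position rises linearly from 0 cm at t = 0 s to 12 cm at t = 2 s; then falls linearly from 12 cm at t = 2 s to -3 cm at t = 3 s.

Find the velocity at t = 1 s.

6 cm/s

Velocity is the slope of the x-t graph on 0–2 s: (12 − 0)/(2 − 0) = 6 cm/s.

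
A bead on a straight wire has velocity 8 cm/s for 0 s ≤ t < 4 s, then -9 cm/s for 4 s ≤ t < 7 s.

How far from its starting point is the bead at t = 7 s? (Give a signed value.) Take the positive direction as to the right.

5 cm

Net displacement equals the area under the velocity-time graph (areas below the axis count negative).
0–4 s: 8 × 4 = 32 cm
4–7 s: -9 × 3 = -27 cm
Net displacement = 5 cm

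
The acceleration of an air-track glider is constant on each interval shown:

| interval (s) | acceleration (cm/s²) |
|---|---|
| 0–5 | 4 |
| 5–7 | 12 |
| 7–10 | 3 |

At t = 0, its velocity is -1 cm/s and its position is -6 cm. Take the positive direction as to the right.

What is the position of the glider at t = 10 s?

On each constant-a segment, Δv = aΔt and Δx = v₀Δt + ½aΔt²; chain segment to segment.
0–5 s: v starts -1 cm/s; Δx = -1·5 + ½·4·5² = 45 cm; v ends 19 cm/s.
5–7 s: v starts 19 cm/s; Δx = 19·2 + ½·12·2² = 62 cm; v ends 43 cm/s.
7–10 s: v starts 43 cm/s; Δx = 43·3 + ½·3·3² = 142.5 cm; v ends 52 cm/s.
x(10) = -6 + Σ Δx = 243.5 cm.

243.5 cm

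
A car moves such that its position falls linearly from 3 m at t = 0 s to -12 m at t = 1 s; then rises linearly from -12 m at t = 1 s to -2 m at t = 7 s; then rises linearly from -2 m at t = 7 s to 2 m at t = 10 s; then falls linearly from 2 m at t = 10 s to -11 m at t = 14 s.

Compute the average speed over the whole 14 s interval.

3 m/s

Average speed = (total path length)/(elapsed time); on a piecewise-linear x-t graph the path length is Σ|Δx|.
0–1 s: |Δx| = |-12 − 3| = 15 m
1–7 s: |Δx| = |-2 − -12| = 10 m
7–10 s: |Δx| = |2 − -2| = 4 m
10–14 s: |Δx| = |-11 − 2| = 13 m
Total path = 42 m; average speed = 42/14 = 3 m/s.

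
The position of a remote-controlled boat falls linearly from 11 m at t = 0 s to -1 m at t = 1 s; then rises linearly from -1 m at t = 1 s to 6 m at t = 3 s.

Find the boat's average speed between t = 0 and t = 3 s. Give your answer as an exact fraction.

19/3 m/s

Average speed = (total path length)/(elapsed time); on a piecewise-linear x-t graph the path length is Σ|Δx|.
0–1 s: |Δx| = |-1 − 11| = 12 m
1–3 s: |Δx| = |6 − -1| = 7 m
Total path = 19 m; average speed = 19/3 = 19/3 m/s.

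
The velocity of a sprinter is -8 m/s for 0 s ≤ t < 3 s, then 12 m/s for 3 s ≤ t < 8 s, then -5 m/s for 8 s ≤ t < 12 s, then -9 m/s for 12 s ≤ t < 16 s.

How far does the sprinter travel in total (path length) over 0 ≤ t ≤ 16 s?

140 m

Distance (not displacement) is the total path length: add the absolute areas under v-t.
0–3 s: |-8| × 3 = 24 m
3–8 s: |12| × 5 = 60 m
8–12 s: |-5| × 4 = 20 m
12–16 s: |-9| × 4 = 36 m
Total distance = 140 m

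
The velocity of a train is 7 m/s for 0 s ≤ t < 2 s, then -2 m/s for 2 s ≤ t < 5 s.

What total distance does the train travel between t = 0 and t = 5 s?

20 m

Total distance travelled is ∫|v| dt — sum the magnitudes of each area piece.
0–2 s: |7| × 2 = 14 m
2–5 s: |-2| × 3 = 6 m
Total distance = 20 m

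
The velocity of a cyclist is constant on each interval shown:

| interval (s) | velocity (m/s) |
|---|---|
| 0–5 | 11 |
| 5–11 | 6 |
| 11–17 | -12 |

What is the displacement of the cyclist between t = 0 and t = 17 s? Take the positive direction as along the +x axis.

Displacement is the signed area under the v-t curve.
0–5 s: 11 × 5 = 55 m
5–11 s: 6 × 6 = 36 m
11–17 s: -12 × 6 = -72 m
Net displacement = 19 m

19 m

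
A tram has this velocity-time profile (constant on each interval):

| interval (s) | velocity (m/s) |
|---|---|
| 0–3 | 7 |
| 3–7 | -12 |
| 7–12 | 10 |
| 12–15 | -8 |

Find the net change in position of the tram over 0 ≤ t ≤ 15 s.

-1 m

Displacement is the signed area under the v-t curve.
0–3 s: 7 × 3 = 21 m
3–7 s: -12 × 4 = -48 m
7–12 s: 10 × 5 = 50 m
12–15 s: -8 × 3 = -24 m
Net displacement = -1 m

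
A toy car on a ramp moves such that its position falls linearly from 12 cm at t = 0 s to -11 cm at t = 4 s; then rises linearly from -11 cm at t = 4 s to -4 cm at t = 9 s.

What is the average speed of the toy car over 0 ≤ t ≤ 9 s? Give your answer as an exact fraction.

Average speed = (total path length)/(elapsed time); on a piecewise-linear x-t graph the path length is Σ|Δx|.
0–4 s: |Δx| = |-11 − 12| = 23 cm
4–9 s: |Δx| = |-4 − -11| = 7 cm
Total path = 30 cm; average speed = 30/9 = 10/3 cm/s.

10/3 cm/s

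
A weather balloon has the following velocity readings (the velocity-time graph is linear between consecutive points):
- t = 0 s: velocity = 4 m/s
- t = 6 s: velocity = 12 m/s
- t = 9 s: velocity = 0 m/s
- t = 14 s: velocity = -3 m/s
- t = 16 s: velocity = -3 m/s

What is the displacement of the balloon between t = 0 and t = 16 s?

Net displacement equals the area under the velocity-time graph (areas below the axis count negative).
0–6 s: ½(4 + 12)(6) = 48 m
6–9 s: ½(12 + 0)(3) = 18 m
9–14 s: ½(0 + -3)(5) = -7.5 m
14–16 s: -3 × 2 = -6 m
Net displacement = 52.5 m

52.5 m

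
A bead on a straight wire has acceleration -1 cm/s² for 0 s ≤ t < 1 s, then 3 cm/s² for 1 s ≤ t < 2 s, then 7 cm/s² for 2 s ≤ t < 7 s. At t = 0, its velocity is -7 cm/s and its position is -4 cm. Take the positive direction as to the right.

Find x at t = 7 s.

On each constant-a segment, Δv = aΔt and Δx = v₀Δt + ½aΔt²; chain segment to segment.
0–1 s: v starts -7 cm/s; Δx = -7·1 + ½·-1·1² = -7.5 cm; v ends -8 cm/s.
1–2 s: v starts -8 cm/s; Δx = -8·1 + ½·3·1² = -6.5 cm; v ends -5 cm/s.
2–7 s: v starts -5 cm/s; Δx = -5·5 + ½·7·5² = 62.5 cm; v ends 30 cm/s.
x(7) = -4 + Σ Δx = 44.5 cm.

44.5 cm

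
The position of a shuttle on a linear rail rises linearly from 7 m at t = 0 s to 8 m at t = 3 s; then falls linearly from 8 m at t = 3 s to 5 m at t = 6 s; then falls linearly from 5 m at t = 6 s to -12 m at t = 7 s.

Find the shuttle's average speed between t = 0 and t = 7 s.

3 m/s

Average speed = (total path length)/(elapsed time); on a piecewise-linear x-t graph the path length is Σ|Δx|.
0–3 s: |Δx| = |8 − 7| = 1 m
3–6 s: |Δx| = |5 − 8| = 3 m
6–7 s: |Δx| = |-12 − 5| = 17 m
Total path = 21 m; average speed = 21/7 = 3 m/s.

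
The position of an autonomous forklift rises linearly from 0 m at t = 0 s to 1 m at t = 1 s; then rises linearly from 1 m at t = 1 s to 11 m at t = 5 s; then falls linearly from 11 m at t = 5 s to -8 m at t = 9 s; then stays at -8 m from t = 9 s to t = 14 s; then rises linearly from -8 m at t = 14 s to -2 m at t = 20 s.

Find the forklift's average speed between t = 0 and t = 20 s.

Average speed = (total path length)/(elapsed time); on a piecewise-linear x-t graph the path length is Σ|Δx|.
0–1 s: |Δx| = |1 − 0| = 1 m
1–5 s: |Δx| = |11 − 1| = 10 m
5–9 s: |Δx| = |-8 − 11| = 19 m
9–14 s: |Δx| = |-8 − -8| = 0 m
14–20 s: |Δx| = |-2 − -8| = 6 m
Total path = 36 m; average speed = 36/20 = 1.8 m/s.

1.8 m/s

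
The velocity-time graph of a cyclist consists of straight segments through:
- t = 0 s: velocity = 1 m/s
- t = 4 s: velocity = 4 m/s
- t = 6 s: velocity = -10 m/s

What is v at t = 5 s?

-3 m/s

On 4–6 s the graph is linear from 4 to -10 m/s: v(5) = 4 + (-10 − 4)·(5 − 4)/(6 − 4) = -3 m/s.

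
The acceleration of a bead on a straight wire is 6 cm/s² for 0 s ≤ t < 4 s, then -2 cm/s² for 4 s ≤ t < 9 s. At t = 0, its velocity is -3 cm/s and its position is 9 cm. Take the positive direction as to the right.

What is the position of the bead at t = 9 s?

On each constant-a segment, Δv = aΔt and Δx = v₀Δt + ½aΔt²; chain segment to segment.
0–4 s: v starts -3 cm/s; Δx = -3·4 + ½·6·4² = 36 cm; v ends 21 cm/s.
4–9 s: v starts 21 cm/s; Δx = 21·5 + ½·-2·5² = 80 cm; v ends 11 cm/s.
x(9) = 9 + Σ Δx = 125 cm.

125 cm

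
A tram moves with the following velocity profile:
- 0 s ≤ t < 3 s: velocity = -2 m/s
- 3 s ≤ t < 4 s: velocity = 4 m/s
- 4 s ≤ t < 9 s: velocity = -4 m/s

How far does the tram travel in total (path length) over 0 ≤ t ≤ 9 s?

Total distance travelled is ∫|v| dt — sum the magnitudes of each area piece.
0–3 s: |-2| × 3 = 6 m
3–4 s: |4| × 1 = 4 m
4–9 s: |-4| × 5 = 20 m
Total distance = 30 m

30 m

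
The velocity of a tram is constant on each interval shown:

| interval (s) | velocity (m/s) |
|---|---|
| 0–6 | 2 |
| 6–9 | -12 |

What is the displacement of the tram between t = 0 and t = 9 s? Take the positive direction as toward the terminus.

-24 m

Displacement is the signed area under the v-t curve.
0–6 s: 2 × 6 = 12 m
6–9 s: -12 × 3 = -36 m
Net displacement = -24 m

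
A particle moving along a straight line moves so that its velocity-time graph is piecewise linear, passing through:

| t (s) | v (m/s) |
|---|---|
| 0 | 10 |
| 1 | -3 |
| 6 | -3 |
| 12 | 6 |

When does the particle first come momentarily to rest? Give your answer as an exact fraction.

t = 10/13 s

v changes sign on 0–1 s (from 10 to -3); the graph is linear there, so v = 0 at t = 0 + (-10)·(1 − 0)/(-3 − 10) = 10/13 s.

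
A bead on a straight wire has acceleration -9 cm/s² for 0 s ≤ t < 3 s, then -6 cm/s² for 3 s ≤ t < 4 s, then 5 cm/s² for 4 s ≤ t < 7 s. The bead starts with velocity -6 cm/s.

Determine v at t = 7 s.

Δv equals the area under the a-t graph; then v = v₀ + Δv.
0–3 s: -9 × 3 = -27 cm/s
3–4 s: -6 × 1 = -6 cm/s
4–7 s: 5 × 3 = 15 cm/s
Δv = -18 cm/s, so v(7) = -6 + (-18) = -24 cm/s.

-24 cm/s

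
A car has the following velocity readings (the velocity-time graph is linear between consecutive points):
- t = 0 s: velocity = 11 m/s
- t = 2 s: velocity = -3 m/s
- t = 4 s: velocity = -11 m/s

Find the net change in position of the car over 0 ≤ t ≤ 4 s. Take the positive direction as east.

-6 m

Displacement is the signed area under the v-t curve.
0–2 s: ½(11 + -3)(2) = 8 m
2–4 s: ½(-3 + -11)(2) = -14 m
Net displacement = -6 m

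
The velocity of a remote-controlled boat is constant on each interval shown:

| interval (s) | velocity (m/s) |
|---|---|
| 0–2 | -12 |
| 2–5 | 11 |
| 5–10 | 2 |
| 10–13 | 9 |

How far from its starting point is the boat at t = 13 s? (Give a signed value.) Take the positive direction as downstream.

46 m

Net displacement equals the area under the velocity-time graph (areas below the axis count negative).
0–2 s: -12 × 2 = -24 m
2–5 s: 11 × 3 = 33 m
5–10 s: 2 × 5 = 10 m
10–13 s: 9 × 3 = 27 m
Net displacement = 46 m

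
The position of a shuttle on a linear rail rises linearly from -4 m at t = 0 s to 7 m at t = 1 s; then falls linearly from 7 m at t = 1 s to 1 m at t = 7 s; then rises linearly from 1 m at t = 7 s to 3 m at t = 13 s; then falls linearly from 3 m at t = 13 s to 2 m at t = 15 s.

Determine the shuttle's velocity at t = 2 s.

Velocity is the slope of the x-t graph on 1–7 s: (1 − 7)/(7 − 1) = -1 m/s.

-1 m/s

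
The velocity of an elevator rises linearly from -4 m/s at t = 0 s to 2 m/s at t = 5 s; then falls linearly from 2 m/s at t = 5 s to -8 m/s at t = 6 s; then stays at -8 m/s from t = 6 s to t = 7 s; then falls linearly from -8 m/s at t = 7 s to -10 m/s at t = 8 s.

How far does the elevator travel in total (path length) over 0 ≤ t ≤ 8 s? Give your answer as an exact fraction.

431/15 m

Total distance travelled is ∫|v| dt — sum the magnitudes of each area piece.
0–5 s: v = 0 at t = 10/3 s; triangle areas 20/3 + 5/3 = 25/3 m
5–6 s: v = 0 at t = 5.2 s; triangle areas 0.2 + 3.2 = 3.4 m
6–7 s: |-8| × 1 = 8 m
7–8 s: |½(-8 + -10)(1)| = 9 m
Total distance = 431/15 m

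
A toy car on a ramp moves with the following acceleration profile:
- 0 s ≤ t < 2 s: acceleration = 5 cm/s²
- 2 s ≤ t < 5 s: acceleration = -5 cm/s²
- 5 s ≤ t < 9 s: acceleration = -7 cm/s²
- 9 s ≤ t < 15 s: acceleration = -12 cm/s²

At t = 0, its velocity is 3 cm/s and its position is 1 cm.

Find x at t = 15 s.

-426.5 cm

On each constant-a segment, Δv = aΔt and Δx = v₀Δt + ½aΔt²; chain segment to segment.
0–2 s: v starts 3 cm/s; Δx = 3·2 + ½·5·2² = 16 cm; v ends 13 cm/s.
2–5 s: v starts 13 cm/s; Δx = 13·3 + ½·-5·3² = 16.5 cm; v ends -2 cm/s.
5–9 s: v starts -2 cm/s; Δx = -2·4 + ½·-7·4² = -64 cm; v ends -30 cm/s.
9–15 s: v starts -30 cm/s; Δx = -30·6 + ½·-12·6² = -396 cm; v ends -102 cm/s.
x(15) = 1 + Σ Δx = -426.5 cm.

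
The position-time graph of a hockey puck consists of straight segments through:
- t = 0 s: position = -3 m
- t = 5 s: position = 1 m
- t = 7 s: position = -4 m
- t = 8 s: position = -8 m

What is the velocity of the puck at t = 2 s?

Velocity is the slope of the x-t graph on 0–5 s: (1 − -3)/(5 − 0) = 0.8 m/s.

0.8 m/s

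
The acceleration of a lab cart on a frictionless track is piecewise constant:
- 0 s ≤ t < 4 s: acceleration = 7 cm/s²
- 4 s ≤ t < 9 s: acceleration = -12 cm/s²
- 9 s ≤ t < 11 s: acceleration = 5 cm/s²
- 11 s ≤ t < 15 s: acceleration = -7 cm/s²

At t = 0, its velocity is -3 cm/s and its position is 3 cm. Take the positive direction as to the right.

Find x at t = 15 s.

On each constant-a segment, Δv = aΔt and Δx = v₀Δt + ½aΔt²; chain segment to segment.
0–4 s: v starts -3 cm/s; Δx = -3·4 + ½·7·4² = 44 cm; v ends 25 cm/s.
4–9 s: v starts 25 cm/s; Δx = 25·5 + ½·-12·5² = -25 cm; v ends -35 cm/s.
9–11 s: v starts -35 cm/s; Δx = -35·2 + ½·5·2² = -60 cm; v ends -25 cm/s.
11–15 s: v starts -25 cm/s; Δx = -25·4 + ½·-7·4² = -156 cm; v ends -53 cm/s.
x(15) = 3 + Σ Δx = -194 cm.

-194 cm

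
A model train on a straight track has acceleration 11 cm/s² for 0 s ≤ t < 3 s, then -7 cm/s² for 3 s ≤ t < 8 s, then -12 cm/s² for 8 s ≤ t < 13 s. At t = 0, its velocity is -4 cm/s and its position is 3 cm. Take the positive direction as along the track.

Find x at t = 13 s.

On each constant-a segment, Δv = aΔt and Δx = v₀Δt + ½aΔt²; chain segment to segment.
0–3 s: v starts -4 cm/s; Δx = -4·3 + ½·11·3² = 37.5 cm; v ends 29 cm/s.
3–8 s: v starts 29 cm/s; Δx = 29·5 + ½·-7·5² = 57.5 cm; v ends -6 cm/s.
8–13 s: v starts -6 cm/s; Δx = -6·5 + ½·-12·5² = -180 cm; v ends -66 cm/s.
x(13) = 3 + Σ Δx = -82 cm.

-82 cm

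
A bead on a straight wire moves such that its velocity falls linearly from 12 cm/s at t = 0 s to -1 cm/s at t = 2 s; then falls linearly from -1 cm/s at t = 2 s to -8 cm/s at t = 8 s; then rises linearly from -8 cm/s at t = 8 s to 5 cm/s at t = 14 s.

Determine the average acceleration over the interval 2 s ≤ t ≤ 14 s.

0.5 cm/s²

Average acceleration = Δv/Δt = (5 − -1)/(14 − 2) = 0.5 cm/s².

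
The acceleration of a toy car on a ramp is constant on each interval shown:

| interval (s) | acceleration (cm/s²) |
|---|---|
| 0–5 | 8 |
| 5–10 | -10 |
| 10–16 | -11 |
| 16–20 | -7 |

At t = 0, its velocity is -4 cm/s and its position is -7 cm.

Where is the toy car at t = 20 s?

On each constant-a segment, Δv = aΔt and Δx = v₀Δt + ½aΔt²; chain segment to segment.
0–5 s: v starts -4 cm/s; Δx = -4·5 + ½·8·5² = 80 cm; v ends 36 cm/s.
5–10 s: v starts 36 cm/s; Δx = 36·5 + ½·-10·5² = 55 cm; v ends -14 cm/s.
10–16 s: v starts -14 cm/s; Δx = -14·6 + ½·-11·6² = -282 cm; v ends -80 cm/s.
16–20 s: v starts -80 cm/s; Δx = -80·4 + ½·-7·4² = -376 cm; v ends -108 cm/s.
x(20) = -7 + Σ Δx = -530 cm.

-530 cm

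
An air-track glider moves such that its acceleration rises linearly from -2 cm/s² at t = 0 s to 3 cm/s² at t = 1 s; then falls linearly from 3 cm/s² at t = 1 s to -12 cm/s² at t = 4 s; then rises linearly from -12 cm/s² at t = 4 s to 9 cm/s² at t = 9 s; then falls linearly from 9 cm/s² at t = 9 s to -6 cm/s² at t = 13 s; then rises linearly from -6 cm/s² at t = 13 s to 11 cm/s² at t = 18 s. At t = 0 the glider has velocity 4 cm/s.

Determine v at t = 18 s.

Δv equals the area under the a-t graph; then v = v₀ + Δv.
0–1 s: ½(-2 + 3)(1) = 0.5 cm/s
1–4 s: ½(3 + -12)(3) = -13.5 cm/s
4–9 s: ½(-12 + 9)(5) = -7.5 cm/s
9–13 s: ½(9 + -6)(4) = 6 cm/s
13–18 s: ½(-6 + 11)(5) = 12.5 cm/s
Δv = -2 cm/s, so v(18) = 4 + (-2) = 2 cm/s.

2 cm/s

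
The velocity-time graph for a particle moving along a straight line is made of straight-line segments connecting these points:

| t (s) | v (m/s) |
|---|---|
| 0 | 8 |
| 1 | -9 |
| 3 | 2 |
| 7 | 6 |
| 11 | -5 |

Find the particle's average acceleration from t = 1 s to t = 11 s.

Average acceleration = Δv/Δt = (-5 − -9)/(11 − 1) = 0.4 m/s².

0.4 m/s²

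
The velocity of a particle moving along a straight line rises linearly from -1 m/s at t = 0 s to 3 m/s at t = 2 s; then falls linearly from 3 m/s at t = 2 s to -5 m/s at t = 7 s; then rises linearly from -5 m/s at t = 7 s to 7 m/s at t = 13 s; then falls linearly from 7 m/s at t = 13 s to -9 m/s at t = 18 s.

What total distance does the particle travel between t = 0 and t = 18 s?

Total distance travelled is ∫|v| dt — sum the magnitudes of each area piece.
0–2 s: v = 0 at t = 0.5 s; triangle areas 0.25 + 2.25 = 2.5 m
2–7 s: v = 0 at t = 3.875 s; triangle areas 2.8125 + 7.8125 = 10.625 m
7–13 s: v = 0 at t = 9.5 s; triangle areas 6.25 + 12.25 = 18.5 m
13–18 s: v = 0 at t = 15.1875 s; triangle areas 7.65625 + 12.65625 = 20.3125 m
Total distance = 51.9375 m

51.9375 m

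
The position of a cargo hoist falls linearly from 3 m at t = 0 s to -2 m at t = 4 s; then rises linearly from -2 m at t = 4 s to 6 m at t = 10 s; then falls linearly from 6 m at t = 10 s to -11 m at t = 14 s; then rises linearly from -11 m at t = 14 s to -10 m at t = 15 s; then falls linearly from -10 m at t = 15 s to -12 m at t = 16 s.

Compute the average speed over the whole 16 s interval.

Average speed = (total path length)/(elapsed time); on a piecewise-linear x-t graph the path length is Σ|Δx|.
0–4 s: |Δx| = |-2 − 3| = 5 m
4–10 s: |Δx| = |6 − -2| = 8 m
10–14 s: |Δx| = |-11 − 6| = 17 m
14–15 s: |Δx| = |-10 − -11| = 1 m
15–16 s: |Δx| = |-12 − -10| = 2 m
Total path = 33 m; average speed = 33/16 = 2.0625 m/s.

2.0625 m/s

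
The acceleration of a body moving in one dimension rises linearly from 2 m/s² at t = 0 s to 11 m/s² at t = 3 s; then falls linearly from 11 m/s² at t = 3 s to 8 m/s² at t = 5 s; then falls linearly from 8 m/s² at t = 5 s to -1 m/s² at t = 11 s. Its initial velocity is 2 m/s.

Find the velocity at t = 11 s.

Δv equals the area under the a-t graph; then v = v₀ + Δv.
0–3 s: ½(2 + 11)(3) = 19.5 m/s
3–5 s: ½(11 + 8)(2) = 19 m/s
5–11 s: ½(8 + -1)(6) = 21 m/s
Δv = 59.5 m/s, so v(11) = 2 + (59.5) = 61.5 m/s.

61.5 m/s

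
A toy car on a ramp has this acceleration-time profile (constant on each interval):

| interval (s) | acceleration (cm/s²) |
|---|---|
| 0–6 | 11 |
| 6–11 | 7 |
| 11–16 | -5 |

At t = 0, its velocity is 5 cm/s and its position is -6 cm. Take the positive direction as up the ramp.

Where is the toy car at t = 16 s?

On each constant-a segment, Δv = aΔt and Δx = v₀Δt + ½aΔt²; chain segment to segment.
0–6 s: v starts 5 cm/s; Δx = 5·6 + ½·11·6² = 228 cm; v ends 71 cm/s.
6–11 s: v starts 71 cm/s; Δx = 71·5 + ½·7·5² = 442.5 cm; v ends 106 cm/s.
11–16 s: v starts 106 cm/s; Δx = 106·5 + ½·-5·5² = 467.5 cm; v ends 81 cm/s.
x(16) = -6 + Σ Δx = 1132 cm.

1132 cm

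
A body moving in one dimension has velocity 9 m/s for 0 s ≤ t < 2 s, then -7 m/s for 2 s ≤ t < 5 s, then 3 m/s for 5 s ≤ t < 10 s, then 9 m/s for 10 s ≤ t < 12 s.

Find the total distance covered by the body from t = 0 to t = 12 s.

Distance (not displacement) is the total path length: add the absolute areas under v-t.
0–2 s: |9| × 2 = 18 m
2–5 s: |-7| × 3 = 21 m
5–10 s: |3| × 5 = 15 m
10–12 s: |9| × 2 = 18 m
Total distance = 72 m

72 m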